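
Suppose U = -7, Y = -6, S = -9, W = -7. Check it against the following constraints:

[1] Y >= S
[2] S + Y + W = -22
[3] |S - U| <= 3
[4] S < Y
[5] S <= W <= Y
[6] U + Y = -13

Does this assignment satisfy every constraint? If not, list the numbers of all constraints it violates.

[1] Y = -6, S = -9; -6 ≥ -9  holds
[2] S + Y + W = -9 + (-6) + (-7) = -22  holds
[3] |-9 - (-7)| = 2; 2 ≤ 3  holds
[4] S = -9, Y = -6; -9 < -6  holds
[5] values -9 <= -7 <= -6  holds
[6] U + Y = -7 + (-6) = -13  holds

The assignment satisfies every constraint.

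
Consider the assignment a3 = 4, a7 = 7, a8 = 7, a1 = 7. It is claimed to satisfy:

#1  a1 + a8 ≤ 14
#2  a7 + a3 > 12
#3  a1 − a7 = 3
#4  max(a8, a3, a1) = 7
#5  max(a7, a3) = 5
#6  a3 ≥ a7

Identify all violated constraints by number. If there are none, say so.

#1 a1 + a8 = 7 + 7 = 14; 14 ≤ 14 — holds.
#2 a7 + a3 = 7 + 4 = 11; 11 ≤ 12, bound 12 not met — does not hold.
#3 a1 − a7 = 7 − 7 = 0, not 3 — does not hold.
#4 max(7, 4, 7) = 7 — holds.
#5 max(7, 4) = 7, not 5 — does not hold.
#6 a3 = 4, a7 = 7; 4 < 7 (want ≥) — does not hold.

Constraints 2, 3, 5, 6 do not hold.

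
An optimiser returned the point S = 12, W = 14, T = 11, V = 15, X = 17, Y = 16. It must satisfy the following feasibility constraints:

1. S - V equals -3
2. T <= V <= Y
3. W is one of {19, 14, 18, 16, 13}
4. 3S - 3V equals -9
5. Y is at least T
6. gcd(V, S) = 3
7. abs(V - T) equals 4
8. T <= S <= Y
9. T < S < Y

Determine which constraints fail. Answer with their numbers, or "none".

No violations.

1. S - V = 12 - 15 = -3 — OK.
2. values 11 <= 15 <= 16 — OK.
3. W = 14 is in {19, 14, 18, 16, 13} — OK.
4. 3S - 3V = 3(12) - 3(15) = -9 — OK.
5. Y = 16, T = 11; 16 ≥ 11 — OK.
6. gcd(15, 12) = 3 — OK.
7. abs(15 - 11) = 4 — OK.
8. values 11 <= 12 <= 16 — OK.
9. values 11 < 12 < 16 — OK.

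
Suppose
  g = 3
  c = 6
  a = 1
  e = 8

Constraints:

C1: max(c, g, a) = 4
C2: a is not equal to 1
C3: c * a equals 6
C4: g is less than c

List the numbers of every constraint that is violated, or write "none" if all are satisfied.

C1: max(6, 3, 1) = 6, not 4  false
C2: a = 1, but 1 is required to differ  false
C3: c * a = 6 * 1 = 6  true
C4: g = 3, c = 6; 3 < 6  true

No — constraints 1 and 2 are not satisfied.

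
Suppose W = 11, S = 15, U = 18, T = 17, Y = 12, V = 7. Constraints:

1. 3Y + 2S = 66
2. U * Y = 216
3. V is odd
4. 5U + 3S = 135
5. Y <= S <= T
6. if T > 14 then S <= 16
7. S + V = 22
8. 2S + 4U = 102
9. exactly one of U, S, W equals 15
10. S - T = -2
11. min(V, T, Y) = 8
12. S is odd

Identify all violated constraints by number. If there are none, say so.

1. 3Y + 2S = 3(12) + 2(15) = 66  true
2. U * Y = 18 * 12 = 216  true
3. V = 7 is odd  true
4. 5U + 3S = 5(18) + 3(15) = 135  true
5. values 12 <= 15 <= 17  true
6. T = 17 > 14, so we need S ≤ 16; S = 15 ≤ 16  true
7. S + V = 15 + 7 = 22  true
8. 2S + 4U = 2(15) + 4(18) = 102  true
9. U=18, S=15, W=11; 1 of them equals 15  true
10. S - T = 15 - 17 = -2  true
11. min(7, 17, 12) = 7, not 8  false
12. S = 15 is odd  true

The assignment fails constraint 11.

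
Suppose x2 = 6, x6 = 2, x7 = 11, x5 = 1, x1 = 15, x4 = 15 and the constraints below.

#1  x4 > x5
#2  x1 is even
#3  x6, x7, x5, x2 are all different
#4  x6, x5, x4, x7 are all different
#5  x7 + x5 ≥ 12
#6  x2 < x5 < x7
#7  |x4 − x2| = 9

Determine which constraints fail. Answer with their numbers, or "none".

Violated: 2 and 6.

#1 x4 = 15, x5 = 1; 15 > 1 — holds.
#2 x1 = 15 is odd — fails.
#3 values 2, 11, 1, 6 are pairwise distinct — holds.
#4 values 2, 1, 15, 11 are pairwise distinct — holds.
#5 x7 + x5 = 11 + 1 = 12; 12 ≥ 12 — holds.
#6 values 6, 1, 11; x2 = 6 is not < x5 = 1 — fails.
#7 |15 − 6| = 9 — holds.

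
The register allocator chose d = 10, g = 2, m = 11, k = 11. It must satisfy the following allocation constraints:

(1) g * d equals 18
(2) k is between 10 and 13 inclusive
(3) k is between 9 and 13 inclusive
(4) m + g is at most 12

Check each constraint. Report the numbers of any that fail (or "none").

(1) g * d = 2 * 10 = 20, not 18 — fails.
(2) k = 11 lies in [10, 13] — holds.
(3) k = 11 lies in [9, 13] — holds.
(4) m + g = 11 + 2 = 13; 13 > 12, bound 12 not met — fails.

The assignment fails constraints 1, 4.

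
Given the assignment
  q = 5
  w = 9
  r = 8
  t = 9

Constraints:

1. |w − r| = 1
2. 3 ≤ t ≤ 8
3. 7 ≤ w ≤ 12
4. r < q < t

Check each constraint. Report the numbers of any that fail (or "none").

1. |9 − 8| = 1 — satisfied.
2. t = 9 is outside [3, 8] — violated.
3. w = 9 lies in [7, 12] — satisfied.
4. values 8, 5, 9; r = 8 is not < q = 5 — violated.

No — constraints 2, 4 are not satisfied.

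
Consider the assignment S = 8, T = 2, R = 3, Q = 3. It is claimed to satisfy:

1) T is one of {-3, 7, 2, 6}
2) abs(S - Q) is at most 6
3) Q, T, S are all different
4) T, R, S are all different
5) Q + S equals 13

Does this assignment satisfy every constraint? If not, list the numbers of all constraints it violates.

Constraint 5 does not hold.

1) T = 2 is in {-3, 7, 2, 6} — OK.
2) abs(8 - 3) = 5; 5 ≤ 6 — OK.
3) values 3, 2, 8 are pairwise distinct — OK.
4) values 2, 3, 8 are pairwise distinct — OK.
5) Q + S = 3 + 8 = 11, not 13 — violated.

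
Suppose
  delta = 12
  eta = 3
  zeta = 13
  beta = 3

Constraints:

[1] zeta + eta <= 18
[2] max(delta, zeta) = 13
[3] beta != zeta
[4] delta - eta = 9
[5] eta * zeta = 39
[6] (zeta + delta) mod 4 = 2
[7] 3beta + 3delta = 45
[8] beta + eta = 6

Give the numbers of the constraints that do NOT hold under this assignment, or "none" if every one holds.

Constraint 6 does not hold.

[1] zeta + eta = 13 + 3 = 16; 16 ≤ 18 — OK.
[2] max(12, 13) = 13 — OK.
[3] beta = 3, zeta = 13; distinct — OK.
[4] delta - eta = 12 - 3 = 9 — OK.
[5] eta * zeta = 3 * 13 = 39 — OK.
[6] zeta + delta = 25; 25 mod 4 = 1, not 2 — violated.
[7] 3beta + 3delta = 3(3) + 3(12) = 45 — OK.
[8] beta + eta = 3 + 3 = 6 — OK.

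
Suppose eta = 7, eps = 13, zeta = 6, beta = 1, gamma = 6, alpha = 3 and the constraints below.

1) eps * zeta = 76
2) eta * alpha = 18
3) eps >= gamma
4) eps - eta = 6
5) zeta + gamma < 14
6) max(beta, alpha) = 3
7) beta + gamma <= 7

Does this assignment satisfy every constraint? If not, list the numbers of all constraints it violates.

1) eps * zeta = 13 * 6 = 78, not 76  ✗
2) eta * alpha = 7 * 3 = 21, not 18  ✗
3) eps = 13, gamma = 6; 13 ≥ 6  ✓
4) eps - eta = 13 - 7 = 6  ✓
5) zeta + gamma = 6 + 6 = 12; 12 < 14  ✓
6) max(1, 3) = 3  ✓
7) beta + gamma = 1 + 6 = 7; 7 ≤ 7  ✓

Constraints 1 and 2 are violated.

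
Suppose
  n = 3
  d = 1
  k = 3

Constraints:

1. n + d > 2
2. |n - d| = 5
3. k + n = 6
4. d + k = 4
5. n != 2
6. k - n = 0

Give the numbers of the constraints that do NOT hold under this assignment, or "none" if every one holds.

No — constraint 2 is not satisfied.

1. n + d = 3 + 1 = 4; 4 > 2 — holds.
2. |3 - 1| = 2, not 5 — fails.
3. k + n = 3 + 3 = 6 — holds.
4. d + k = 1 + 3 = 4 — holds.
5. n = 3, and 3 ≠ 2 — holds.
6. k - n = 3 - 3 = 0 — holds.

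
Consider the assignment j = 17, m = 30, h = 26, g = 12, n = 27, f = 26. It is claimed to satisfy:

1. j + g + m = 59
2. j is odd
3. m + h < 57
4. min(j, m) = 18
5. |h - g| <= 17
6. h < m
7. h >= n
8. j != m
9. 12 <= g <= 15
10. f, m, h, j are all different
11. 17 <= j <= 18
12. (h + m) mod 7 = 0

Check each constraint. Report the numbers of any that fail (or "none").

Constraints 4, 7, 10 are violated.

1. j + g + m = 17 + 12 + 30 = 59  yes
2. j = 17 is odd  yes
3. m + h = 30 + 26 = 56; 56 < 57  yes
4. min(17, 30) = 17, not 18  no
5. |26 - 12| = 14; 14 ≤ 17  yes
6. h = 26, m = 30; 26 < 30  yes
7. h = 26, n = 27; 26 < 27 (want ≥)  no
8. j = 17, m = 30; distinct  yes
9. g = 12 lies in [12, 15]  yes
10. f = h = 26, not all different  no
11. j = 17 lies in [17, 18]  yes
12. h + m = 56; 56 mod 7 = 0  yes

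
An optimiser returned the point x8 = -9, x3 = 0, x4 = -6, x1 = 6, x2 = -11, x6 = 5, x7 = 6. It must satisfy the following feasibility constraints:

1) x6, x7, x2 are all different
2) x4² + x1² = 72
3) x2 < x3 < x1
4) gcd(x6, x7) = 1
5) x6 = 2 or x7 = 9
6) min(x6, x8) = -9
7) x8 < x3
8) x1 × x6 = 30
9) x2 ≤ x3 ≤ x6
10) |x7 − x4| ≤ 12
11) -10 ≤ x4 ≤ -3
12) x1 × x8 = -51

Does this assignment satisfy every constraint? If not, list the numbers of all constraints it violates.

No — constraints 5 and 12 are not satisfied.

1) values 5, 6, -11 are pairwise distinct — satisfied.
2) x4² + x1² = (-6)² + 6² = 36 + 36 = 72 — satisfied.
3) values -11 < 0 < 6 — satisfied.
4) gcd(5, 6) = 1 — satisfied.
5) x6 = 5 ≠ 2 and x7 = 6 ≠ 9; both disjuncts false — violated.
6) min(5, -9) = -9 — satisfied.
7) x8 = -9, x3 = 0; -9 < 0 — satisfied.
8) x1 × x6 = 6 × 5 = 30 — satisfied.
9) values -11 ≤ 0 ≤ 5 — satisfied.
10) |6 − (-6)| = 12; 12 ≤ 12 — satisfied.
11) x4 = -6 lies in [-10, -3] — satisfied.
12) x1 × x8 = 6 × (-9) = -54, not -51 — violated.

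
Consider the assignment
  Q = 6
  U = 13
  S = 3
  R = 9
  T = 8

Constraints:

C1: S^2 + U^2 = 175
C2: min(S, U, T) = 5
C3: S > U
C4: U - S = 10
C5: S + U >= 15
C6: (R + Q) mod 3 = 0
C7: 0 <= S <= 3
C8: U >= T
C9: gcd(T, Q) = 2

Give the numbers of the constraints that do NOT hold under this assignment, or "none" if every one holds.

Violated: 1, 2, 3.

C1: S^2 + U^2 = 3^2 + 13^2 = 9 + 169 = 178, not 175  ✗
C2: min(3, 13, 8) = 3, not 5  ✗
C3: S = 3, U = 13; 3 ≤ 13 (want >)  ✗
C4: U - S = 13 - 3 = 10  ✓
C5: S + U = 3 + 13 = 16; 16 ≥ 15  ✓
C6: R + Q = 15; 15 mod 3 = 0  ✓
C7: S = 3 lies in [0, 3]  ✓
C8: U = 13, T = 8; 13 ≥ 8  ✓
C9: gcd(8, 6) = 2  ✓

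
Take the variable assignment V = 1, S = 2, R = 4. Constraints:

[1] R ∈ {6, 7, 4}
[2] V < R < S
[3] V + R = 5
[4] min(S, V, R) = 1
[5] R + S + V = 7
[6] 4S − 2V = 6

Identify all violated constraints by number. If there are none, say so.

[1] R = 4 is in {6, 7, 4} — OK.
[2] values 1, 4, 2; R = 4 is not < S = 2 — violated.
[3] V + R = 1 + 4 = 5 — OK.
[4] min(2, 1, 4) = 1 — OK.
[5] R + S + V = 4 + 2 + 1 = 7 — OK.
[6] 4S − 2V = 4(2) − 2(1) = 6 — OK.

No — constraint 2 is not satisfied.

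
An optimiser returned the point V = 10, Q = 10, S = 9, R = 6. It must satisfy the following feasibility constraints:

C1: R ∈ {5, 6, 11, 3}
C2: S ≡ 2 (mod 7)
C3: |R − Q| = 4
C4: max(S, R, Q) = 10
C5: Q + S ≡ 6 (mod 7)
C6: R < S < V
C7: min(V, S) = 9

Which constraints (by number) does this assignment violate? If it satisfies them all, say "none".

C1: R = 6 is in {5, 6, 11, 3} — satisfied.
C2: 9 mod 7 = 2 — satisfied.
C3: |6 − 10| = 4 — satisfied.
C4: max(9, 6, 10) = 10 — satisfied.
C5: Q + S = 19; 19 mod 7 = 5, not 6 — violated.
C6: values 6 < 9 < 10 — satisfied.
C7: min(10, 9) = 9 — satisfied.

Constraint 5 does not hold.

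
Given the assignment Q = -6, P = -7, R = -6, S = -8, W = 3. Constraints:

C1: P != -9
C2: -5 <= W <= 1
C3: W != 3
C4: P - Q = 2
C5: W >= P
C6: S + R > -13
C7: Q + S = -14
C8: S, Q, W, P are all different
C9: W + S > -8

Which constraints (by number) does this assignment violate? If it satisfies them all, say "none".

The assignment fails constraints 2, 3, 4, and 6.

C1: P = -7, and -7 ≠ -9  true
C2: W = 3 is outside [-5, 1]  false
C3: W = 3, but 3 is required to differ  false
C4: P - Q = -7 - (-6) = -1, not 2  false
C5: W = 3, P = -7; 3 ≥ -7  true
C6: S + R = -8 + (-6) = -14; -14 ≤ -13, bound -13 not met  false
C7: Q + S = -6 + (-8) = -14  true
C8: values -8, -6, 3, -7 are pairwise distinct  true
C9: W + S = 3 + (-8) = -5; -5 > -8  true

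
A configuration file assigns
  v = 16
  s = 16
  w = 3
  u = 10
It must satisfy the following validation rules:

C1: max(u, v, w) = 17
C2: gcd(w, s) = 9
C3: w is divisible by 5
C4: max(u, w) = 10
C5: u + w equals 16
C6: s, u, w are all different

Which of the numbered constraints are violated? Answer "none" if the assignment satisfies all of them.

C1: max(10, 16, 3) = 16, not 17  fails
C2: gcd(3, 16) = 1, not 9  fails
C3: 3 = 5*0 + 3, so 5 does not divide 3  fails
C4: max(10, 3) = 10  holds
C5: u + w = 10 + 3 = 13, not 16  fails
C6: values 16, 10, 3 are pairwise distinct  holds

The assignment fails constraints 1, 2, 3, 5.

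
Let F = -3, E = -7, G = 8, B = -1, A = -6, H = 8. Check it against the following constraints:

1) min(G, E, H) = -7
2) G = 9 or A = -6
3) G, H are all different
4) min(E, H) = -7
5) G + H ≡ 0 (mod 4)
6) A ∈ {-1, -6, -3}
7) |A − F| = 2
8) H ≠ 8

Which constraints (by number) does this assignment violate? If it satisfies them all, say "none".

Violated: 3, 7, 8.

1) min(8, -7, 8) = -7 — holds.
2) G = 8 ≠ 9, but A = -6 = -6 (second disjunct) — holds.
3) G = H = 8, not all different — does not hold.
4) min(-7, 8) = -7 — holds.
5) G + H = 16; 16 mod 4 = 0 — holds.
6) A = -6 is in {-1, -6, -3} — holds.
7) |-6 − (-3)| = 3, not 2 — does not hold.
8) H = 8, but 8 is required to differ — does not hold.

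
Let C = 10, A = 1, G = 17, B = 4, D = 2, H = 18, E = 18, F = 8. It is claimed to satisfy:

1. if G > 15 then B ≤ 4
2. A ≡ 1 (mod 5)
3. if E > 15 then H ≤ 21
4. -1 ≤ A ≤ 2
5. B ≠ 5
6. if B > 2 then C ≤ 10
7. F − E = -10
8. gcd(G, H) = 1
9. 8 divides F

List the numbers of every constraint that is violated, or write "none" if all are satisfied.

1. G = 17 > 15, so we need B ≤ 4; B = 4 ≤ 4 — holds.
2. 1 mod 5 = 1 — holds.
3. E = 18 > 15, so we need H ≤ 21; H = 18 ≤ 21 — holds.
4. A = 1 lies in [-1, 2] — holds.
5. B = 4, and 4 ≠ 5 — holds.
6. B = 4 > 2, so we need C ≤ 10; C = 10 ≤ 10 — holds.
7. F − E = 8 − 18 = -10 — holds.
8. gcd(17, 18) = 1 — holds.
9. 8 / 8 = 1, so 8 divides 8 — holds.

None — every constraint holds.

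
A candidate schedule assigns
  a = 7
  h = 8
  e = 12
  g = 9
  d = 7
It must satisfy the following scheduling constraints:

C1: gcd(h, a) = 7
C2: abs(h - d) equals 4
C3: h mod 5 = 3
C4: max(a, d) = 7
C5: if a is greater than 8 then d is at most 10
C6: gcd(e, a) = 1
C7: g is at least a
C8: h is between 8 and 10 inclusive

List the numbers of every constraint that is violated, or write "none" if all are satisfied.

The assignment fails constraints 1 and 2.

C1: gcd(8, 7) = 1, not 7 — fails.
C2: abs(8 - 7) = 1, not 4 — fails.
C3: 8 mod 5 = 3 — holds.
C4: max(7, 7) = 7 — holds.
C5: a = 7, not > 8; antecedent false, conditional vacuously true — holds.
C6: gcd(12, 7) = 1 — holds.
C7: g = 9, a = 7; 9 ≥ 7 — holds.
C8: h = 8 lies in [8, 10] — holds.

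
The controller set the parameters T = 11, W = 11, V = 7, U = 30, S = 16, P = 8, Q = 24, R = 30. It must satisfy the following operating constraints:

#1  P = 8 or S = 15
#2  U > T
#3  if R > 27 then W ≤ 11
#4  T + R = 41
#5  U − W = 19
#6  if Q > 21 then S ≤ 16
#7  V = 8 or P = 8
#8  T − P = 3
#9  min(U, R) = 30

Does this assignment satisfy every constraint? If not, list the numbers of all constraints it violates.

All constraints are satisfied.

#1 P = 8 = 8 (first disjunct) — holds.
#2 U = 30, T = 11; 30 > 11 — holds.
#3 R = 30 > 27, so we need W ≤ 11; W = 11 ≤ 11 — holds.
#4 T + R = 11 + 30 = 41 — holds.
#5 U − W = 30 − 11 = 19 — holds.
#6 Q = 24 > 21, so we need S ≤ 16; S = 16 ≤ 16 — holds.
#7 V = 7 ≠ 8, but P = 8 = 8 (second disjunct) — holds.
#8 T − P = 11 − 8 = 3 — holds.
#9 min(30, 30) = 30 — holds.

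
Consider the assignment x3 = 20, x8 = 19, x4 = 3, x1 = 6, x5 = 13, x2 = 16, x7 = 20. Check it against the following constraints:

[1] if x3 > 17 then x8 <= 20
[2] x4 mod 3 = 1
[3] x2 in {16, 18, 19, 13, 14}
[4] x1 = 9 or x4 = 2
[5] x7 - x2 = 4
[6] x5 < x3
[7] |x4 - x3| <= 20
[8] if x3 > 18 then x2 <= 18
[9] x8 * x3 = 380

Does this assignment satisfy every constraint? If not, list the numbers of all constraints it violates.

[1] x3 = 20 > 17, so we need x8 ≤ 20; x8 = 19 ≤ 20 — holds.
[2] 3 mod 3 = 0, not 1 — does not hold.
[3] x2 = 16 is in {16, 18, 19, 13, 14} — holds.
[4] x1 = 6 ≠ 9 and x4 = 3 ≠ 2; both disjuncts false — does not hold.
[5] x7 - x2 = 20 - 16 = 4 — holds.
[6] x5 = 13, x3 = 20; 13 < 20 — holds.
[7] |3 - 20| = 17; 17 ≤ 20 — holds.
[8] x3 = 20 > 18, so we need x2 ≤ 18; x2 = 16 ≤ 18 — holds.
[9] x8 * x3 = 19 * 20 = 380 — holds.

Violated: 2, 4.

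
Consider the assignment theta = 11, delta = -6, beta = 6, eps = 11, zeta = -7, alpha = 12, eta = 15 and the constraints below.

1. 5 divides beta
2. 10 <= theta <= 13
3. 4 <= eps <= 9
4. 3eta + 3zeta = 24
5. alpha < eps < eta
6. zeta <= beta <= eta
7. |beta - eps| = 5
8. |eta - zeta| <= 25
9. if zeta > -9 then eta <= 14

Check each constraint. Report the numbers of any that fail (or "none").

The assignment fails constraints 1, 3, 5, and 9.

1. 6 = 5*1 + 1, so 5 does not divide 6 — violated.
2. theta = 11 lies in [10, 13] — satisfied.
3. eps = 11 is outside [4, 9] — violated.
4. 3eta + 3zeta = 3(15) + 3(-7) = 24 — satisfied.
5. values 12, 11, 15; alpha = 12 is not < eps = 11 — violated.
6. values -7 <= 6 <= 15 — satisfied.
7. |6 - 11| = 5 — satisfied.
8. |15 - (-7)| = 22; 22 ≤ 25 — satisfied.
9. zeta = -7 > -9, so we need eta ≤ 14; but eta = 15 > 14 — violated.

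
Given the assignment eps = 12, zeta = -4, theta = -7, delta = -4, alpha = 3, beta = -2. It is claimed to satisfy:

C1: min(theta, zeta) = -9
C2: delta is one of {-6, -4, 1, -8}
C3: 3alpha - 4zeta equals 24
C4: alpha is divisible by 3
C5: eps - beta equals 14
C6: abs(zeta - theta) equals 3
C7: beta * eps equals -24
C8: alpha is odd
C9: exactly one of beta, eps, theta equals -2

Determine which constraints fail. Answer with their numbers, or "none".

C1: min(-7, -4) = -7, not -9  ✗
C2: delta = -4 is in {-6, -4, 1, -8}  ✓
C3: 3alpha - 4zeta = 3(3) - 4(-4) = 25, not 24  ✗
C4: 3 / 3 = 1, so 3 divides 3  ✓
C5: eps - beta = 12 - (-2) = 14  ✓
C6: abs(-4 - (-7)) = 3  ✓
C7: beta * eps = -2 * 12 = -24  ✓
C8: alpha = 3 is odd  ✓
C9: beta=-2, eps=12, theta=-7; 1 of them equals -2  ✓

Constraints 1, 3 do not hold.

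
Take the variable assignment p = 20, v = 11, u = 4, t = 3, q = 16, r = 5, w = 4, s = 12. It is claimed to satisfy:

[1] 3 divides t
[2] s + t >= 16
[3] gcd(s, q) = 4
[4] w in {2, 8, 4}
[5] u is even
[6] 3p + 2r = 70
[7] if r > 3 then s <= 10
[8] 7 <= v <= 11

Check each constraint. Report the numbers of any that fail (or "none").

Constraints 2 and 7 are violated.

[1] 3 / 3 = 1, so 3 divides 3  OK
[2] s + t = 12 + 3 = 15; 15 < 16, bound 16 not met  FAIL
[3] gcd(12, 16) = 4  OK
[4] w = 4 is in {2, 8, 4}  OK
[5] u = 4 is even  OK
[6] 3p + 2r = 3(20) + 2(5) = 70  OK
[7] r = 5 > 3, so we need s ≤ 10; but s = 12 > 10  FAIL
[8] v = 11 lies in [7, 11]  OK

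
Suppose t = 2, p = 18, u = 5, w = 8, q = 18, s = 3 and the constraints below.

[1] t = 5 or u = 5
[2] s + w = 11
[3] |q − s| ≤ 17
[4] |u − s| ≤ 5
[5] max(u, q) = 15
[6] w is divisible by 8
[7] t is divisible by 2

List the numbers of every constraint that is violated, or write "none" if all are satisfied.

[1] t = 2 ≠ 5, but u = 5 = 5 (second disjunct) — holds.
[2] s + w = 3 + 8 = 11 — holds.
[3] |18 − 3| = 15; 15 ≤ 17 — holds.
[4] |5 − 3| = 2; 2 ≤ 5 — holds.
[5] max(5, 18) = 18, not 15 — does not hold.
[6] 8 / 8 = 1, so 8 divides 8 — holds.
[7] 2 / 2 = 1, so 2 divides 2 — holds.

Violated: 5.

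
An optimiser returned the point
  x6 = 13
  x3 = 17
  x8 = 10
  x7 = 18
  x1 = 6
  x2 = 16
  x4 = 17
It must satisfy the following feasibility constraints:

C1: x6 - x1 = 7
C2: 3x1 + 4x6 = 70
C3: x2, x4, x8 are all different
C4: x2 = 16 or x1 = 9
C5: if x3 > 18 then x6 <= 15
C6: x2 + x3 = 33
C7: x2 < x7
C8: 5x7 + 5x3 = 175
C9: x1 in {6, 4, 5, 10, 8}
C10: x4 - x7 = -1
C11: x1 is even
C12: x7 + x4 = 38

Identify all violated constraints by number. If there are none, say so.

The assignment fails constraint 12.

C1: x6 - x1 = 13 - 6 = 7 — holds.
C2: 3x1 + 4x6 = 3(6) + 4(13) = 70 — holds.
C3: values 16, 17, 10 are pairwise distinct — holds.
C4: x2 = 16 = 16 (first disjunct) — holds.
C5: x3 = 17, not > 18; antecedent false, conditional vacuously true — holds.
C6: x2 + x3 = 16 + 17 = 33 — holds.
C7: x2 = 16, x7 = 18; 16 < 18 — holds.
C8: 5x7 + 5x3 = 5(18) + 5(17) = 175 — holds.
C9: x1 = 6 is in {6, 4, 5, 10, 8} — holds.
C10: x4 - x7 = 17 - 18 = -1 — holds.
C11: x1 = 6 is even — holds.
C12: x7 + x4 = 18 + 17 = 35, not 38 — does not hold.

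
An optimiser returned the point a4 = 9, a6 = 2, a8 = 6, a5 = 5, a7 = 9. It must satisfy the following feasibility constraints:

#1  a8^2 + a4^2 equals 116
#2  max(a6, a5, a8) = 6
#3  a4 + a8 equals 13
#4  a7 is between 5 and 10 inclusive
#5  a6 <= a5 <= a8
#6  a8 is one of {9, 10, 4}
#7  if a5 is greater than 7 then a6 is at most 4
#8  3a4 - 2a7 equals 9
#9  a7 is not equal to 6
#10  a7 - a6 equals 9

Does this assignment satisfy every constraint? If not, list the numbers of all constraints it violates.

Violated: 1, 3, 6, and 10.

#1 a8^2 + a4^2 = 6^2 + 9^2 = 36 + 81 = 117, not 116  ✘
#2 max(2, 5, 6) = 6  ✔
#3 a4 + a8 = 9 + 6 = 15, not 13  ✘
#4 a7 = 9 lies in [5, 10]  ✔
#5 values 2 <= 5 <= 6  ✔
#6 a8 = 6 is not in {9, 10, 4}  ✘
#7 a5 = 5, not > 7; antecedent false, conditional vacuously true  ✔
#8 3a4 - 2a7 = 3(9) - 2(9) = 9  ✔
#9 a7 = 9, and 9 ≠ 6  ✔
#10 a7 - a6 = 9 - 2 = 7, not 9  ✘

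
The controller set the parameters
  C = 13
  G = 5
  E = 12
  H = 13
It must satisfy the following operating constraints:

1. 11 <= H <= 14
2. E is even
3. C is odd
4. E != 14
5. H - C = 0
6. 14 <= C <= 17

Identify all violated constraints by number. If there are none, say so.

No — constraint 6 is not satisfied.

1. H = 13 lies in [11, 14]  yes
2. E = 12 is even  yes
3. C = 13 is odd  yes
4. E = 12, and 12 ≠ 14  yes
5. H - C = 13 - 13 = 0  yes
6. C = 13 is outside [14, 17]  no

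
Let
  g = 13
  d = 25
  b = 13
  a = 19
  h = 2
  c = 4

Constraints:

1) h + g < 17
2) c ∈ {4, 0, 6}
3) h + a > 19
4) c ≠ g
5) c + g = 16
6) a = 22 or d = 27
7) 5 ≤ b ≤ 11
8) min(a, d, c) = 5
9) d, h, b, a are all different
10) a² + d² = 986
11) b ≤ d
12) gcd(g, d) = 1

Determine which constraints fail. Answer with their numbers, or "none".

1) h + g = 2 + 13 = 15; 15 < 17  OK
2) c = 4 is in {4, 0, 6}  OK
3) h + a = 2 + 19 = 21; 21 > 19  OK
4) c = 4, g = 13; distinct  OK
5) c + g = 4 + 13 = 17, not 16  FAIL
6) a = 19 ≠ 22 and d = 25 ≠ 27; both disjuncts false  FAIL
7) b = 13 is outside [5, 11]  FAIL
8) min(19, 25, 4) = 4, not 5  FAIL
9) values 25, 2, 13, 19 are pairwise distinct  OK
10) a² + d² = 19² + 25² = 361 + 625 = 986  OK
11) b = 13, d = 25; 13 ≤ 25  OK
12) gcd(13, 25) = 1  OK

The assignment fails constraints 5, 6, 7, 8.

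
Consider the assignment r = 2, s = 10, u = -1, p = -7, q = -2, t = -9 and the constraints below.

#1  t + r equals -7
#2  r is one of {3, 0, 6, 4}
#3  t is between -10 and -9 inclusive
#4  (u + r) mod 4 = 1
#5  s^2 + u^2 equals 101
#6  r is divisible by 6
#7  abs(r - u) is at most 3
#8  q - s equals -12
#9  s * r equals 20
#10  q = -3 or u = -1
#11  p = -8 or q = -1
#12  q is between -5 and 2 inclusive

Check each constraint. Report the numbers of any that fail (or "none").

#1 t + r = -9 + 2 = -7  yes
#2 r = 2 is not in {3, 0, 6, 4}  no
#3 t = -9 lies in [-10, -9]  yes
#4 u + r = 1; 1 mod 4 = 1  yes
#5 s^2 + u^2 = 10^2 + (-1)^2 = 100 + 1 = 101  yes
#6 2 = 6*0 + 2, so 6 does not divide 2  no
#7 abs(2 - (-1)) = 3; 3 ≤ 3  yes
#8 q - s = -2 - 10 = -12  yes
#9 s * r = 10 * 2 = 20  yes
#10 q = -2 ≠ -3, but u = -1 = -1 (second disjunct)  yes
#11 p = -7 ≠ -8 and q = -2 ≠ -1; both disjuncts false  no
#12 q = -2 lies in [-5, 2]  yes

The assignment fails constraints 2, 6, and 11.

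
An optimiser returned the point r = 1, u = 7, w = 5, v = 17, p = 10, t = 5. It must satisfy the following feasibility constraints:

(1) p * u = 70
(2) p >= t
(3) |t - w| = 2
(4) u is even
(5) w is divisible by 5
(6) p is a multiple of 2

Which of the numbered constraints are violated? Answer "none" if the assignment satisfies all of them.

(1) p * u = 10 * 7 = 70  yes
(2) p = 10, t = 5; 10 ≥ 5  yes
(3) |5 - 5| = 0, not 2  no
(4) u = 7 is odd  no
(5) 5 / 5 = 1, so 5 divides 5  yes
(6) 10 / 2 = 5, so 2 divides 10  yes

Violated: 3, 4.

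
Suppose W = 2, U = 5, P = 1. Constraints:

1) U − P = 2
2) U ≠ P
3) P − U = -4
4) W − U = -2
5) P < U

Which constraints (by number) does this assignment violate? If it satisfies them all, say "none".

1) U − P = 5 − 1 = 4, not 2  false
2) U = 5, P = 1; distinct  true
3) P − U = 1 − 5 = -4  true
4) W − U = 2 − 5 = -3, not -2  false
5) P = 1, U = 5; 1 < 5  true

The assignment fails constraints 1 and 4.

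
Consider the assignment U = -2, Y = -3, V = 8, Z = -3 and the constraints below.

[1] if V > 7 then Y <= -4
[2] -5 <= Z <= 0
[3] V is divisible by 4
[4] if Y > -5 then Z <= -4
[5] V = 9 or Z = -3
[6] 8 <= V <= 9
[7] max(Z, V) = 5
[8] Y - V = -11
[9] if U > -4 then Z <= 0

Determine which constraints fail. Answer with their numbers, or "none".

[1] V = 8 > 7, so we need Y ≤ -4; but Y = -3 > -4 — does not hold.
[2] Z = -3 lies in [-5, 0] — holds.
[3] 8 / 4 = 2, so 4 divides 8 — holds.
[4] Y = -3 > -5, so we need Z ≤ -4; but Z = -3 > -4 — does not hold.
[5] V = 8 ≠ 9, but Z = -3 = -3 (second disjunct) — holds.
[6] V = 8 lies in [8, 9] — holds.
[7] max(-3, 8) = 8, not 5 — does not hold.
[8] Y - V = -3 - 8 = -11 — holds.
[9] U = -2 > -4, so we need Z ≤ 0; Z = -3 ≤ 0 — holds.

Constraints 1, 4, 7 are violated.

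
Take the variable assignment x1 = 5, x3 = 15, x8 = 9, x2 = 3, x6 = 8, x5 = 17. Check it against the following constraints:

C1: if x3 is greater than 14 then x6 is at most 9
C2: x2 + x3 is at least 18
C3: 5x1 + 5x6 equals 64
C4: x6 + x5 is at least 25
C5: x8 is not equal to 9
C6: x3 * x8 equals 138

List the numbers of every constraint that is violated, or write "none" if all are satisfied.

The assignment fails constraints 3, 5, and 6.

C1: x3 = 15 > 14, so we need x6 ≤ 9; x6 = 8 ≤ 9  holds
C2: x2 + x3 = 3 + 15 = 18; 18 ≥ 18  holds
C3: 5x1 + 5x6 = 5(5) + 5(8) = 65, not 64  fails
C4: x6 + x5 = 8 + 17 = 25; 25 ≥ 25  holds
C5: x8 = 9, but 9 is required to differ  fails
C6: x3 * x8 = 15 * 9 = 135, not 138  fails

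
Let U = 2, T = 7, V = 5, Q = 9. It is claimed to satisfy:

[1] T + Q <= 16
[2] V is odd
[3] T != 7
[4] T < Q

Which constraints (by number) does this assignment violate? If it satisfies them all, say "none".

[1] T + Q = 7 + 9 = 16; 16 ≤ 16  holds
[2] V = 5 is odd  holds
[3] T = 7, but 7 is required to differ  fails
[4] T = 7, Q = 9; 7 < 9  holds

Violated: 3.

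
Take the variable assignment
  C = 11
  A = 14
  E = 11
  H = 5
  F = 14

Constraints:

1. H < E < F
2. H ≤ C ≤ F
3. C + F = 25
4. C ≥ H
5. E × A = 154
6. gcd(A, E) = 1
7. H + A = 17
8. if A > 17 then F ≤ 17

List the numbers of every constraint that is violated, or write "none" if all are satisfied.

Constraint 7 is violated.

1. values 5 < 11 < 14 — satisfied.
2. values 5 ≤ 11 ≤ 14 — satisfied.
3. C + F = 11 + 14 = 25 — satisfied.
4. C = 11, H = 5; 11 ≥ 5 — satisfied.
5. E × A = 11 × 14 = 154 — satisfied.
6. gcd(14, 11) = 1 — satisfied.
7. H + A = 5 + 14 = 19, not 17 — violated.
8. A = 14, not > 17; antecedent false, conditional vacuously true — satisfied.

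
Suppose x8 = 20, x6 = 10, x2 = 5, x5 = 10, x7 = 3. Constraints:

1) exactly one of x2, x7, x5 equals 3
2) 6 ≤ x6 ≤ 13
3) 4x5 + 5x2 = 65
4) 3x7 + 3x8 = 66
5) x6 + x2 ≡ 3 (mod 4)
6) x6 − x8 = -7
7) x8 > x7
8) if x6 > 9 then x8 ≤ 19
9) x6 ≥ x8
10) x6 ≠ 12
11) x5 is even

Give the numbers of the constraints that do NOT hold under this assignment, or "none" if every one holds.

Constraints 4, 6, 8, 9 do not hold.

1) x2=5, x7=3, x5=10; 1 of them equals 3 — OK.
2) x6 = 10 lies in [6, 13] — OK.
3) 4x5 + 5x2 = 4(10) + 5(5) = 65 — OK.
4) 3x7 + 3x8 = 3(3) + 3(20) = 69, not 66 — violated.
5) x6 + x2 = 15; 15 mod 4 = 3 — OK.
6) x6 − x8 = 10 − 20 = -10, not -7 — violated.
7) x8 = 20, x7 = 3; 20 > 3 — OK.
8) x6 = 10 > 9, so we need x8 ≤ 19; but x8 = 20 > 19 — violated.
9) x6 = 10, x8 = 20; 10 < 20 (want ≥) — violated.
10) x6 = 10, and 10 ≠ 12 — OK.
11) x5 = 10 is even — OK.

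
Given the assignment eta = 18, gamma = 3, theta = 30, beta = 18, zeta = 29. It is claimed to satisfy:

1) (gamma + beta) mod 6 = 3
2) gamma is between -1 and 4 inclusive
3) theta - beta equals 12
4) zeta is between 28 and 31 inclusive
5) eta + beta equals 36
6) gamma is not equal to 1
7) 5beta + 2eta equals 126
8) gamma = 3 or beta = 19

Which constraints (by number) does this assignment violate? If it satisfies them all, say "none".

1) gamma + beta = 21; 21 mod 6 = 3 — holds.
2) gamma = 3 lies in [-1, 4] — holds.
3) theta - beta = 30 - 18 = 12 — holds.
4) zeta = 29 lies in [28, 31] — holds.
5) eta + beta = 18 + 18 = 36 — holds.
6) gamma = 3, and 3 ≠ 1 — holds.
7) 5beta + 2eta = 5(18) + 2(18) = 126 — holds.
8) gamma = 3 = 3 (first disjunct) — holds.

No violations.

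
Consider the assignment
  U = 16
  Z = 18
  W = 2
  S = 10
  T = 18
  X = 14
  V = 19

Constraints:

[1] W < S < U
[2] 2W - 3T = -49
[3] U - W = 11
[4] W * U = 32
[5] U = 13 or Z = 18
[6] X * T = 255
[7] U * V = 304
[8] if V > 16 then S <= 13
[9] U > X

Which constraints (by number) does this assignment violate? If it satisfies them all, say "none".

[1] values 2 < 10 < 16  ✓
[2] 2W - 3T = 2(2) - 3(18) = -50, not -49  ✗
[3] U - W = 16 - 2 = 14, not 11  ✗
[4] W * U = 2 * 16 = 32  ✓
[5] U = 16 ≠ 13, but Z = 18 = 18 (second disjunct)  ✓
[6] X * T = 14 * 18 = 252, not 255  ✗
[7] U * V = 16 * 19 = 304  ✓
[8] V = 19 > 16, so we need S ≤ 13; S = 10 ≤ 13  ✓
[9] U = 16, X = 14; 16 > 14  ✓

No — constraints 2, 3, 6 are not satisfied.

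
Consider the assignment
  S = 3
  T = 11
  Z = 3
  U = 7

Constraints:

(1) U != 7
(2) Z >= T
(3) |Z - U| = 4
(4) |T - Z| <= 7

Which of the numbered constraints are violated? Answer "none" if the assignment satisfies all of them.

Constraints 1, 2, and 4 do not hold.

(1) U = 7, but 7 is required to differ  FAIL
(2) Z = 3, T = 11; 3 < 11 (want ≥)  FAIL
(3) |3 - 7| = 4  OK
(4) |11 - 3| = 8; 8 > 7, exceeds bound 7  FAIL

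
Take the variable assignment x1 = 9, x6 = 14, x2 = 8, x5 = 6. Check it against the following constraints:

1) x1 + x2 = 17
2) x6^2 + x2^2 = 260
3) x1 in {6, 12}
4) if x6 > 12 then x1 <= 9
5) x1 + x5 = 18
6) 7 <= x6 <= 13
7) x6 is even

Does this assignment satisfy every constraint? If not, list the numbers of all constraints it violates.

1) x1 + x2 = 9 + 8 = 17 — satisfied.
2) x6^2 + x2^2 = 14^2 + 8^2 = 196 + 64 = 260 — satisfied.
3) x1 = 9 is not in {6, 12} — violated.
4) x6 = 14 > 12, so we need x1 ≤ 9; x1 = 9 ≤ 9 — satisfied.
5) x1 + x5 = 9 + 6 = 15, not 18 — violated.
6) x6 = 14 is outside [7, 13] — violated.
7) x6 = 14 is even — satisfied.

No — constraints 3, 5, 6 are not satisfied.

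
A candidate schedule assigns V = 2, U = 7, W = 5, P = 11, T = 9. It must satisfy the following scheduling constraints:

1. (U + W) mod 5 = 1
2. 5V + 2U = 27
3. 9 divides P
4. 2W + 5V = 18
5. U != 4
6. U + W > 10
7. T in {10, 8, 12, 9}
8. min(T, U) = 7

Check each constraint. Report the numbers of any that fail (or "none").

1. U + W = 12; 12 mod 5 = 2, not 1  ✘
2. 5V + 2U = 5(2) + 2(7) = 24, not 27  ✘
3. 11 = 9*1 + 2, so 9 does not divide 11  ✘
4. 2W + 5V = 2(5) + 5(2) = 20, not 18  ✘
5. U = 7, and 7 ≠ 4  ✔
6. U + W = 7 + 5 = 12; 12 > 10  ✔
7. T = 9 is in {10, 8, 12, 9}  ✔
8. min(9, 7) = 7  ✔

Constraints 1, 2, 3, 4 are violated.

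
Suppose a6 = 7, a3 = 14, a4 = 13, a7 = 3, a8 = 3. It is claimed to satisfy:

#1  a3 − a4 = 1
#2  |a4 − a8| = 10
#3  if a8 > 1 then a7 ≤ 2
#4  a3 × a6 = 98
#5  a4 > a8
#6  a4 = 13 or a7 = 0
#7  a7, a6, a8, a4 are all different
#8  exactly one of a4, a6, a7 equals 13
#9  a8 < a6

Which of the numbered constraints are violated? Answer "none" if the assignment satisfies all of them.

#1 a3 − a4 = 14 − 13 = 1 — OK.
#2 |13 − 3| = 10 — OK.
#3 a8 = 3 > 1, so we need a7 ≤ 2; but a7 = 3 > 2 — violated.
#4 a3 × a6 = 14 × 7 = 98 — OK.
#5 a4 = 13, a8 = 3; 13 > 3 — OK.
#6 a4 = 13 = 13 (first disjunct) — OK.
#7 a7 = a8 = 3, not all different — violated.
#8 a4=13, a6=7, a7=3; 1 of them equals 13 — OK.
#9 a8 = 3, a6 = 7; 3 < 7 — OK.

Constraints 3 and 7 are violated.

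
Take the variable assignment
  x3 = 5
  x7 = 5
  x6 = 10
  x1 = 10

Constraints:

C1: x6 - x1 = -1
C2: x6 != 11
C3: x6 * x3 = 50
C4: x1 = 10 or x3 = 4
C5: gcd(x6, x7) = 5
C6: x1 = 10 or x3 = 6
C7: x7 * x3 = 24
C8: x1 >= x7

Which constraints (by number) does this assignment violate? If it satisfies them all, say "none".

Constraints 1 and 7 are violated.

C1: x6 - x1 = 10 - 10 = 0, not -1 — violated.
C2: x6 = 10, and 10 ≠ 11 — satisfied.
C3: x6 * x3 = 10 * 5 = 50 — satisfied.
C4: x1 = 10 = 10 (first disjunct) — satisfied.
C5: gcd(10, 5) = 5 — satisfied.
C6: x1 = 10 = 10 (first disjunct) — satisfied.
C7: x7 * x3 = 5 * 5 = 25, not 24 — violated.
C8: x1 = 10, x7 = 5; 10 ≥ 5 — satisfied.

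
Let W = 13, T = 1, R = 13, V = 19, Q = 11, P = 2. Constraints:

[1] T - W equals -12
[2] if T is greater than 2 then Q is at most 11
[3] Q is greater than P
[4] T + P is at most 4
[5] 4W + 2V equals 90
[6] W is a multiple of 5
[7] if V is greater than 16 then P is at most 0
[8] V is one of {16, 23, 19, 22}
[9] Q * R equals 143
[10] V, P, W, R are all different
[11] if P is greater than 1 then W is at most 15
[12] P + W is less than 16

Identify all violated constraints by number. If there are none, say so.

Constraints 6, 7, and 10 do not hold.

[1] T - W = 1 - 13 = -12 — satisfied.
[2] T = 1, not > 2; antecedent false, conditional vacuously true — satisfied.
[3] Q = 11, P = 2; 11 > 2 — satisfied.
[4] T + P = 1 + 2 = 3; 3 ≤ 4 — satisfied.
[5] 4W + 2V = 4(13) + 2(19) = 90 — satisfied.
[6] 13 = 5*2 + 3, so 5 does not divide 13 — violated.
[7] V = 19 > 16, so we need P ≤ 0; but P = 2 > 0 — violated.
[8] V = 19 is in {16, 23, 19, 22} — satisfied.
[9] Q * R = 11 * 13 = 143 — satisfied.
[10] W = R = 13, not all different — violated.
[11] P = 2 > 1, so we need W ≤ 15; W = 13 ≤ 15 — satisfied.
[12] P + W = 2 + 13 = 15; 15 < 16 — satisfied.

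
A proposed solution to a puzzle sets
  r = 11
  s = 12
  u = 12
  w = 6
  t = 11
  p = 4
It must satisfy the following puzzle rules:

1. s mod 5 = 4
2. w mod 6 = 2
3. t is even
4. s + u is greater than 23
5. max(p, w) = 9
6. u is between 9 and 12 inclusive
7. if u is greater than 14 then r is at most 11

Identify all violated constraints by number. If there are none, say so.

1. 12 mod 5 = 2, not 4  no
2. 6 mod 6 = 0, not 2  no
3. t = 11 is odd  no
4. s + u = 12 + 12 = 24; 24 > 23  yes
5. max(4, 6) = 6, not 9  no
6. u = 12 lies in [9, 12]  yes
7. u = 12, not > 14; antecedent false, conditional vacuously true  yes

No — constraints 1, 2, 3, and 5 are not satisfied.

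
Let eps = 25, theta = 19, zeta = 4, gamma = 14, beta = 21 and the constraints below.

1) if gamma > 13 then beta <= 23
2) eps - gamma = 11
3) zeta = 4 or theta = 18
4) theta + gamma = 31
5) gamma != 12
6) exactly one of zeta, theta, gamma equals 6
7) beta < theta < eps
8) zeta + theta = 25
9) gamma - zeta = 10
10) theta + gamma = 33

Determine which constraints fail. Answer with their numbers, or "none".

1) gamma = 14 > 13, so we need beta ≤ 23; beta = 21 ≤ 23  yes
2) eps - gamma = 25 - 14 = 11  yes
3) zeta = 4 = 4 (first disjunct)  yes
4) theta + gamma = 19 + 14 = 33, not 31  no
5) gamma = 14, and 14 ≠ 12  yes
6) zeta=4, theta=19, gamma=14; 0 of them equal 6, not exactly one  no
7) values 21, 19, 25; beta = 21 is not < theta = 19  no
8) zeta + theta = 4 + 19 = 23, not 25  no
9) gamma - zeta = 14 - 4 = 10  yes
10) theta + gamma = 19 + 14 = 33  yes

Constraints 4, 6, 7, and 8 do not hold.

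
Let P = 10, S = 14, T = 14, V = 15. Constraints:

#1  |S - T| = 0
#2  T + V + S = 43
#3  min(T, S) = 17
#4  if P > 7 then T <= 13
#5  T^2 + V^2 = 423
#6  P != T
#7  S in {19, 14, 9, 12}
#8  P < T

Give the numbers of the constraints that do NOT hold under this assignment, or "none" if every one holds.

#1 |14 - 14| = 0  ✔
#2 T + V + S = 14 + 15 + 14 = 43  ✔
#3 min(14, 14) = 14, not 17  ✘
#4 P = 10 > 7, so we need T ≤ 13; but T = 14 > 13  ✘
#5 T^2 + V^2 = 14^2 + 15^2 = 196 + 225 = 421, not 423  ✘
#6 P = 10, T = 14; distinct  ✔
#7 S = 14 is in {19, 14, 9, 12}  ✔
#8 P = 10, T = 14; 10 < 14  ✔

Violated: 3, 4, 5.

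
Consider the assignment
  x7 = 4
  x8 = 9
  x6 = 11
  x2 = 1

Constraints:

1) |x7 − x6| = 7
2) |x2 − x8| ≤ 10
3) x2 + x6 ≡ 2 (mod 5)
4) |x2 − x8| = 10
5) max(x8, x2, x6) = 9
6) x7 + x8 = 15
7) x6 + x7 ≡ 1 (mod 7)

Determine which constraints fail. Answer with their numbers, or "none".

1) |4 − 11| = 7  true
2) |1 − 9| = 8; 8 ≤ 10  true
3) x2 + x6 = 12; 12 mod 5 = 2  true
4) |1 − 9| = 8, not 10  false
5) max(9, 1, 11) = 11, not 9  false
6) x7 + x8 = 4 + 9 = 13, not 15  false
7) x6 + x7 = 15; 15 mod 7 = 1  true

Constraints 4, 5, 6 are violated.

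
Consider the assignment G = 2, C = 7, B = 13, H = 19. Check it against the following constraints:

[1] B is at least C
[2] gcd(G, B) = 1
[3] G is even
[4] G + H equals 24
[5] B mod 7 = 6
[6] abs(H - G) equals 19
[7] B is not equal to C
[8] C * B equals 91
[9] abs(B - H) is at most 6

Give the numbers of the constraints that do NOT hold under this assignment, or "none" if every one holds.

[1] B = 13, C = 7; 13 ≥ 7 — satisfied.
[2] gcd(2, 13) = 1 — satisfied.
[3] G = 2 is even — satisfied.
[4] G + H = 2 + 19 = 21, not 24 — violated.
[5] 13 mod 7 = 6 — satisfied.
[6] abs(19 - 2) = 17, not 19 — violated.
[7] B = 13, C = 7; distinct — satisfied.
[8] C * B = 7 * 13 = 91 — satisfied.
[9] abs(13 - 19) = 6; 6 ≤ 6 — satisfied.

Constraints 4, 6 are violated.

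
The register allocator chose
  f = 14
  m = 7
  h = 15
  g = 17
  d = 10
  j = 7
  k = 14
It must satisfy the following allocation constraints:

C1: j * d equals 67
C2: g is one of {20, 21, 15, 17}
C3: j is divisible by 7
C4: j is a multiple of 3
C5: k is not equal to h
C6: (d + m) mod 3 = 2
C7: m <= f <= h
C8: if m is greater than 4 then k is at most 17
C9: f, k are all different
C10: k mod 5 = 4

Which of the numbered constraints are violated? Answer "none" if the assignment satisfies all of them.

C1: j * d = 7 * 10 = 70, not 67 — fails.
C2: g = 17 is in {20, 21, 15, 17} — holds.
C3: 7 / 7 = 1, so 7 divides 7 — holds.
C4: 7 = 3*2 + 1, so 3 does not divide 7 — fails.
C5: k = 14, h = 15; distinct — holds.
C6: d + m = 17; 17 mod 3 = 2 — holds.
C7: values 7 <= 14 <= 15 — holds.
C8: m = 7 > 4, so we need k ≤ 17; k = 14 ≤ 17 — holds.
C9: f = k = 14, not all different — fails.
C10: 14 mod 5 = 4 — holds.

Violated: 1, 4, and 9.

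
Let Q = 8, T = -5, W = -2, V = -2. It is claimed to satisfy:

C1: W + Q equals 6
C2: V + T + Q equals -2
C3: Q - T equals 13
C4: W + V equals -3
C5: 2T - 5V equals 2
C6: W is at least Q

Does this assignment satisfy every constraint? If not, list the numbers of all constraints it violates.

C1: W + Q = -2 + 8 = 6  holds
C2: V + T + Q = -2 + (-5) + 8 = 1, not -2  fails
C3: Q - T = 8 - (-5) = 13  holds
C4: W + V = -2 + (-2) = -4, not -3  fails
C5: 2T - 5V = 2(-5) - 5(-2) = 0, not 2  fails
C6: W = -2, Q = 8; -2 < 8 (want ≥)  fails

The assignment fails constraints 2, 4, 5, and 6.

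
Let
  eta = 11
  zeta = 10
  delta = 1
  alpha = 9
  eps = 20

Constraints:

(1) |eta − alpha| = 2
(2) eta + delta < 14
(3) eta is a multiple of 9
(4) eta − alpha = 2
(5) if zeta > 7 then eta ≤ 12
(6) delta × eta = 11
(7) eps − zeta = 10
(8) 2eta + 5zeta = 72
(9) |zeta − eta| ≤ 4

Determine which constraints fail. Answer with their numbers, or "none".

(1) |11 − 9| = 2 — holds.
(2) eta + delta = 11 + 1 = 12; 12 < 14 — holds.
(3) 11 = 9×1 + 2, so 9 does not divide 11 — does not hold.
(4) eta − alpha = 11 − 9 = 2 — holds.
(5) zeta = 10 > 7, so we need eta ≤ 12; eta = 11 ≤ 12 — holds.
(6) delta × eta = 1 × 11 = 11 — holds.
(7) eps − zeta = 20 − 10 = 10 — holds.
(8) 2eta + 5zeta = 2(11) + 5(10) = 72 — holds.
(9) |10 − 11| = 1; 1 ≤ 4 — holds.

Violated: 3.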